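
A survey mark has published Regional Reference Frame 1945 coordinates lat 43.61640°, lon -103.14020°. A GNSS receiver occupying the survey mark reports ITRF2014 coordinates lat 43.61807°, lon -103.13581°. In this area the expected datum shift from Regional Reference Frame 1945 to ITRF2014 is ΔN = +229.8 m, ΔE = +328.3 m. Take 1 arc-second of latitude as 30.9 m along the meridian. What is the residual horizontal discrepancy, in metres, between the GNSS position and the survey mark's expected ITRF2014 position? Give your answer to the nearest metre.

51 m

Observed coordinate differences: Δφ = +0.00167°, Δλ = +0.00439°.
Converting to metres (1° lat = 111240 m, cos φ = 0.723974): observed ΔN = 185.8 m, observed ΔE = 353.5 m.
Subtracting the expected shift leaves a residual of 185.8 − (229.8) = -44.0 m north and 353.5 − (328.3) = 25.2 m east.
Residual distance = √((-44.0)² + 25.2²) = 50.8 m.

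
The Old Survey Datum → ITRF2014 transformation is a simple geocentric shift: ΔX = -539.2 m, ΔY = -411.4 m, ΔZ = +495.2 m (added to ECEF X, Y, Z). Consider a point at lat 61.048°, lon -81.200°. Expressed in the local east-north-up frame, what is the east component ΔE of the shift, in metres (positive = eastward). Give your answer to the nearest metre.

At φ = 61.048°, λ = -81.200°: sin φ = 0.875026, cos φ = 0.484077, sin λ = -0.988228, cos λ = 0.152986.
ΔE = −sin λ·ΔX + cos λ·ΔY = −(-0.988228)·(-539.2) + (0.152986)·(-411.4) = -595.79 m.

ΔE = -596 m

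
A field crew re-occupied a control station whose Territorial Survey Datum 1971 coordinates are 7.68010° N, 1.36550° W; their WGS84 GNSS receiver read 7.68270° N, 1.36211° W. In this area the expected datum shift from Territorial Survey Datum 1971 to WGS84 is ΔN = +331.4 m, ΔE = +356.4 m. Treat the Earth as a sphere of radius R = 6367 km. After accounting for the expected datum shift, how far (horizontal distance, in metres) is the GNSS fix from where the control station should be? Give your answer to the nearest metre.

46 m

Observed coordinate differences: Δφ = +0.00260°, Δλ = +0.00339°.
Converting to metres (1° lat = 111125 m, cos φ = 0.991030): observed ΔN = 288.9 m, observed ΔE = 373.3 m.
Subtracting the expected shift leaves a residual of 288.9 − (331.4) = -42.5 m north and 373.3 − (356.4) = 16.9 m east.
Residual distance = √((-42.5)² + 16.9²) = 45.7 m.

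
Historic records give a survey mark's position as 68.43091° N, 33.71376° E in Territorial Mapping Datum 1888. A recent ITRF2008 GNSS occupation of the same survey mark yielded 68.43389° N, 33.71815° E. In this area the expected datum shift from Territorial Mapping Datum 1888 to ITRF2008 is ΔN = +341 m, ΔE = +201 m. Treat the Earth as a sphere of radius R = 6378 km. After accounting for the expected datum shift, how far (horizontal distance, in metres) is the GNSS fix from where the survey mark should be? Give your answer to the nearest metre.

Observed coordinate differences: Δφ = +0.00298°, Δλ = +0.00439°.
Converting to metres (1° lat = 111317 m, cos φ = 0.367623): observed ΔN = 331.7 m, observed ΔE = 179.7 m.
Subtracting the expected shift leaves a residual of 331.7 − (341) = -9.3 m north and 179.7 − (201) = -21.3 m east.
Residual distance = √((-9.3)² + (-21.3)²) = 23.3 m.

23 m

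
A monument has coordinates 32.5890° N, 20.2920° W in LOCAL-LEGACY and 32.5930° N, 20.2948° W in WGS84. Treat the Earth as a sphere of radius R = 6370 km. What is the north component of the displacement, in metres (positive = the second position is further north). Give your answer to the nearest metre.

ΔN = 445 m

Δφ = 32.5930° − 32.5890° = +0.0040°; Δλ = -20.2948° − -20.2920° = -0.0028°.
1° along a meridian = πR/180 = 111177 m.
ΔN = Δφ × 111177 = 444.7 m; ΔE = Δλ × 111177 × cos(32.5890°) = -0.0028 × 111177 × 0.842556 = -262.3 m.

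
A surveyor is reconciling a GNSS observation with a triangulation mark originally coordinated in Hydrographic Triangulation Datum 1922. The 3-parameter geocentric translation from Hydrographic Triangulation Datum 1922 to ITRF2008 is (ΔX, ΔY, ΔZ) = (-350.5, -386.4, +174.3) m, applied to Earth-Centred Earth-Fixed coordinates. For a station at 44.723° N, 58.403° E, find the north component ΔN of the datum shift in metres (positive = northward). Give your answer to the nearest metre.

ΔN = 485 m

At φ = 44.723°, λ = 58.403°: sin φ = 0.703680, cos φ = 0.710517, sin λ = 0.851754, cos λ = 0.523941.
ΔN = −sin φ cos λ·ΔX − sin φ sin λ·ΔY + cos φ·ΔZ = −(0.703680)(0.523941)(-350.5) − (0.703680)(0.851754)(-386.4) + (0.710517)(174.3) = 484.66 m.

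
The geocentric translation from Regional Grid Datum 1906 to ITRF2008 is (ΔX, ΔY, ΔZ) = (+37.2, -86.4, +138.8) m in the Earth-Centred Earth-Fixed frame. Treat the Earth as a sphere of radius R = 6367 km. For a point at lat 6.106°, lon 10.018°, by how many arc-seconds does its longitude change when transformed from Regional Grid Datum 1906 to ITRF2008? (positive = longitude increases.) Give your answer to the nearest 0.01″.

sin φ = 0.106368, cos φ = 0.994327, sin λ = 0.173958, cos λ = 0.984753.
East component: ΔE = −sin λ·ΔX + cos λ·ΔY = −(0.173958)(37.2) + (0.984753)(-86.4) = -91.55 m.
1° of latitude spans πR/180 = 111125 m; at latitude φ, 1° of longitude spans that × cos φ = 110494.7 m, so Δλ = -91.55 / 110494.7 × 3600 = -2.983″.

Δλ = -2.98″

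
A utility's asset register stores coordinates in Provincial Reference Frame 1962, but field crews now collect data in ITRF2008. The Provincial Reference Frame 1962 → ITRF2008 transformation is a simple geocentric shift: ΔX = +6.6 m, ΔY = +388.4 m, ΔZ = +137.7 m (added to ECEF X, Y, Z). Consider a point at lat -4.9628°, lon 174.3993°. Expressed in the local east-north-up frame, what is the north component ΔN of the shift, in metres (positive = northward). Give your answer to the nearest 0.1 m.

ΔN = 139.9 m

At φ = -4.9628°, λ = 174.3993°: sin φ = -0.086509, cos φ = 0.996251, sin λ = 0.097595, cos λ = -0.995226.
ΔN = −sin φ cos λ·ΔX − sin φ sin λ·ΔY + cos φ·ΔZ = −(-0.086509)(-0.995226)(6.6) − (-0.086509)(0.097595)(388.4) + (0.996251)(137.7) = 139.89 m.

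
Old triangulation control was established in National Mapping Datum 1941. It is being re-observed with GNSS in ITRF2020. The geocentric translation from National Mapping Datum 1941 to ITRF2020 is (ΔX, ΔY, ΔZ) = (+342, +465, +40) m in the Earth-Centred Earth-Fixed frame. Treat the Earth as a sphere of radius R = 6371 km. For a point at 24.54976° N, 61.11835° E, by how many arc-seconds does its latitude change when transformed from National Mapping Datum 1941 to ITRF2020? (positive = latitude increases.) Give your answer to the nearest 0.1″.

Δφ = -6.5″

sin φ = 0.415483, cos φ = 0.909601, sin λ = 0.875619, cos λ = 0.483002.
North component: ΔN = −sin φ cos λ·ΔX − sin φ sin λ·ΔY + cos φ·ΔZ = −(0.415483)(0.483002)(342) − (0.415483)(0.875619)(465) + (0.909601)(40) = -201.42 m.
1° of latitude spans πR/180 = 111195 m, so Δφ = -201.42 / 111195 × 3600 = -6.521″.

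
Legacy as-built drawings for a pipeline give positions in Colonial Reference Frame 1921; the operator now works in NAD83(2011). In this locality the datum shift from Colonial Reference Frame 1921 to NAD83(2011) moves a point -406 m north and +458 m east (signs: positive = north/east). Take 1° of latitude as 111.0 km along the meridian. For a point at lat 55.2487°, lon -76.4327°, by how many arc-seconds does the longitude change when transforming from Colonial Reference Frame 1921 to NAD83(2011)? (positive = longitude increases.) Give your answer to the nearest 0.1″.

Δλ = 26.1″

At latitude 55.2487°, cos φ = 0.570015.
1° of longitude at this latitude = 111.0 × cos φ = 63.27 km, so Δλ = 458.0 / 63271.7 = 0.0072386° = 26.059″.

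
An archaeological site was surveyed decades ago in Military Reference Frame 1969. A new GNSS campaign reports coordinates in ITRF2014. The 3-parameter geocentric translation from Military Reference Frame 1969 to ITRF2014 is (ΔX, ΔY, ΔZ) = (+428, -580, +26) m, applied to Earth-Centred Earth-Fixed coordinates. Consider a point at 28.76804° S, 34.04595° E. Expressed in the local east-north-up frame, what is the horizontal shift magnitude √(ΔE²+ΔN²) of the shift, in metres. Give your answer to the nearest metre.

721 m

The local east axis at (φ, λ) is (−sin λ, cos λ, 0), so ΔE = −sin(34.04595°)·428 + cos(34.04595°)·(-580) = -720.20 m.
The local north axis is (−sin φ cos λ, −sin φ sin λ, cos φ), giving ΔN = 170.674 − 156.275 + 22.791 = 37.19 m.
Horizontal magnitude = √(ΔE² + ΔN²) = √((-720.20)² + 37.19²) = 721.16 m.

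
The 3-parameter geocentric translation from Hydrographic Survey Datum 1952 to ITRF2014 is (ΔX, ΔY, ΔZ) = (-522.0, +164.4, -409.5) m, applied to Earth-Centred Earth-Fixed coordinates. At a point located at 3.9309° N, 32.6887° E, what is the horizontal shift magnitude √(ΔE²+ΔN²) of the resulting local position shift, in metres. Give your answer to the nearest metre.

570 m

The local east axis at (φ, λ) is (−sin λ, cos λ, 0), so ΔE = −sin(32.6887°)·(-522.0) + cos(32.6887°)·164.4 = 420.28 m.
The local north axis is (−sin φ cos λ, −sin φ sin λ, cos φ), giving ΔN = 30.117 − 6.087 − 408.537 = -384.51 m.
Horizontal magnitude = √(ΔE² + ΔN²) = √(420.28² + (-384.51)²) = 569.63 m.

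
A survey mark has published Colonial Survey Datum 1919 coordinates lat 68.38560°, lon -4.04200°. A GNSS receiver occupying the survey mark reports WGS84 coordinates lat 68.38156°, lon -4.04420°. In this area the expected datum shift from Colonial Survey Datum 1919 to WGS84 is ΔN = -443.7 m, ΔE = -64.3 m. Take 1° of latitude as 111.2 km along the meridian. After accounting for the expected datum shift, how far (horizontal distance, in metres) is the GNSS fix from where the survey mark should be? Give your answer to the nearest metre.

Observed coordinate differences: Δφ = -0.00404°, Δλ = -0.00220°.
Converting to metres (1° lat = 111200 m, cos φ = 0.368358): observed ΔN = -449.2 m, observed ΔE = -90.1 m.
Subtracting the expected shift leaves a residual of -449.2 − (-443.7) = -5.5 m north and -90.1 − (-64.3) = -25.8 m east.
Residual distance = √((-5.5)² + (-25.8)²) = 26.4 m.

26 m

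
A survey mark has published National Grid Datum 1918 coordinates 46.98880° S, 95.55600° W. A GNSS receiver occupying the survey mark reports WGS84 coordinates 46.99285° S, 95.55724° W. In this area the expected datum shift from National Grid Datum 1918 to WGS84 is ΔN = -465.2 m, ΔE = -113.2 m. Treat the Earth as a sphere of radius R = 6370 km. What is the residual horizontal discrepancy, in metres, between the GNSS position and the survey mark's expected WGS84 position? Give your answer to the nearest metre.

24 m

Observed coordinate differences: Δφ = -0.00405°, Δλ = -0.00124°.
Converting to metres (1° lat = 111177 m, cos φ = 0.682141): observed ΔN = -450.3 m, observed ΔE = -94.0 m.
Subtracting the expected shift leaves a residual of -450.3 − (-465.2) = 14.9 m north and -94.0 − (-113.2) = 19.2 m east.
Residual distance = √(14.9² + 19.2²) = 24.3 m.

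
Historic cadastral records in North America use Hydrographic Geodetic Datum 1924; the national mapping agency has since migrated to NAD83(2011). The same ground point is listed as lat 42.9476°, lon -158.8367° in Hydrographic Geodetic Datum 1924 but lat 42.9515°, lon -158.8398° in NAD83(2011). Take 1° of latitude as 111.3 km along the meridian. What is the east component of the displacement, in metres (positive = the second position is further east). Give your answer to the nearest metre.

Δφ = 42.9515° − 42.9476° = +0.0039°; Δλ = -158.8398° − -158.8367° = -0.0031°.
ΔN = Δφ × 111300 = 434.1 m; ΔE = Δλ × 111300 × cos(42.9476°) = -0.0031 × 111300 × 0.731977 = -252.6 m.

ΔE = -253 m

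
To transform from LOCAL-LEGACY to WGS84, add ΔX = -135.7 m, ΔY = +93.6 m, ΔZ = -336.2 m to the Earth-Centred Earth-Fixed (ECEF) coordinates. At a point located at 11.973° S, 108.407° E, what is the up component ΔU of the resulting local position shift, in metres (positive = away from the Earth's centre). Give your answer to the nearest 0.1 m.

The local up (radial) axis is (cos φ cos λ, cos φ sin λ, sin φ), giving ΔU = 41.917 + 86.879 + 69.745 = 198.54 m.

ΔU = 198.5 m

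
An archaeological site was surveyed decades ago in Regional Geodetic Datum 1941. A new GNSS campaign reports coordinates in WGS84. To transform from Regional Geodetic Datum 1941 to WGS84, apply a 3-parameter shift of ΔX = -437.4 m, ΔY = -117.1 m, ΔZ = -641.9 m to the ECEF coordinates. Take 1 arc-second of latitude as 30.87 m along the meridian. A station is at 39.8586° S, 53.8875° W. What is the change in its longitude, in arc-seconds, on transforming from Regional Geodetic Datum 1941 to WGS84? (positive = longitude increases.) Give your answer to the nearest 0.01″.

sin φ = -0.640895, cos φ = 0.767628, sin λ = -0.807861, cos λ = 0.589373.
East component: ΔE = −sin λ·ΔX + cos λ·ΔY = −(-0.807861)(-437.4) + (0.589373)(-117.1) = -422.37 m.
1° of latitude spans 3600 × 30.87 = 111132 m; at latitude φ, 1° of longitude spans that × cos φ = 85308.1 m, so Δλ = -422.37 / 85308.1 × 3600 = -17.824″.

Δλ = -17.82″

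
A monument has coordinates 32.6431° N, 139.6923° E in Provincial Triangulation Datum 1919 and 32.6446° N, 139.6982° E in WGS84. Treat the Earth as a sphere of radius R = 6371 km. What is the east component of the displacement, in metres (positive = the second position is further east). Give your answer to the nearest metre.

ΔE = 552 m

Δφ = 32.6446° − 32.6431° = +0.0015°; Δλ = 139.6982° − 139.6923° = +0.0059°.
1° along a meridian = πR/180 = 111195 m.
ΔN = Δφ × 111195 = 166.8 m; ΔE = Δλ × 111195 × cos(32.6431°) = +0.0059 × 111195 × 0.842047 = 552.4 m.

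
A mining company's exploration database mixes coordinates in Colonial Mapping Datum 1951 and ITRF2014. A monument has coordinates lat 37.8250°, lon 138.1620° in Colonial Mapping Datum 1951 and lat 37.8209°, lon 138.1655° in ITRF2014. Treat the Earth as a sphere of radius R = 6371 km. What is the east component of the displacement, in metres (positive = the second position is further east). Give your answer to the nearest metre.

Δφ = 37.8209° − 37.8250° = -0.0041°; Δλ = 138.1655° − 138.1620° = +0.0035°.
1° along a meridian = πR/180 = 111195 m.
ΔN = Δφ × 111195 = -455.9 m; ΔE = Δλ × 111195 × cos(37.8250°) = +0.0035 × 111195 × 0.789888 = 307.4 m.

ΔE = 307 m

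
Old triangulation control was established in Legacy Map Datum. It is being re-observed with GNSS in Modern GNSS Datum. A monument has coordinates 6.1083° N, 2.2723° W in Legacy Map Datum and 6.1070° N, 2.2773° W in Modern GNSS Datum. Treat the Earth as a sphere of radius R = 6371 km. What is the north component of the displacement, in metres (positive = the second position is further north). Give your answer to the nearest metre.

ΔN = -145 m

Δφ = 6.1070° − 6.1083° = -0.0013°; Δλ = -2.2773° − -2.2723° = -0.0050°.
1° along a meridian = πR/180 = 111195 m.
ΔN = Δφ × 111195 = -144.6 m; ΔE = Δλ × 111195 × cos(6.1083°) = -0.0050 × 111195 × 0.994323 = -552.8 m.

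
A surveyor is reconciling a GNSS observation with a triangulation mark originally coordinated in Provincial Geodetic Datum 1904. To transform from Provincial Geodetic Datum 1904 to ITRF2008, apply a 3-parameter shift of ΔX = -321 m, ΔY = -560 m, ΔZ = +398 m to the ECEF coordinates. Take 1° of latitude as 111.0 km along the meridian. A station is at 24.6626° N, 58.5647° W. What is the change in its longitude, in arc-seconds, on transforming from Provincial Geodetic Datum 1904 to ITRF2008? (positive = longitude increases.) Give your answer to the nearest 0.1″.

Δλ = -20.2″

sin φ = 0.417274, cos φ = 0.908781, sin λ = -0.853230, cos λ = 0.521535.
East component: ΔE = −sin λ·ΔX + cos λ·ΔY = −(-0.853230)(-321) + (0.521535)(-560) = -565.95 m.
1° of latitude spans 111000 m; at latitude φ, 1° of longitude spans that × cos φ = 100874.7 m, so Δλ = -565.95 / 100874.7 × 3600 = -20.197″.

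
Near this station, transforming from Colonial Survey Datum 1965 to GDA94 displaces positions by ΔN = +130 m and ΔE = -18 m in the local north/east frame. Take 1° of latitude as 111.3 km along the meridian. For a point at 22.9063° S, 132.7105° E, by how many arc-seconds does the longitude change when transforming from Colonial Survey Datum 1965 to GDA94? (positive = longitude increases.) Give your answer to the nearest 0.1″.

Δλ = -0.6″

At latitude -22.9063°, cos φ = 0.921143.
1° of longitude at this latitude = 111.3 × cos φ = 102.52 km, so Δλ = -18.0 / 102523.2 = -0.0001756° = -0.632″.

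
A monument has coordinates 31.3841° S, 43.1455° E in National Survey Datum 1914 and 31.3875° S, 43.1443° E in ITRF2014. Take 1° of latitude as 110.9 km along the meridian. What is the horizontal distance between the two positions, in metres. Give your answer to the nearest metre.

Δφ = -31.3875° − -31.3841° = -0.0034°; Δλ = 43.1443° − 43.1455° = -0.0012°.
ΔN = Δφ × 110900 = -377.1 m; ΔE = Δλ × 110900 × cos(-31.3841°) = -0.0012 × 110900 × 0.853695 = -113.6 m.
Distance = √(ΔE² + ΔN²) = √((-113.6)² + (-377.1)²) = 393.8 m.

394 m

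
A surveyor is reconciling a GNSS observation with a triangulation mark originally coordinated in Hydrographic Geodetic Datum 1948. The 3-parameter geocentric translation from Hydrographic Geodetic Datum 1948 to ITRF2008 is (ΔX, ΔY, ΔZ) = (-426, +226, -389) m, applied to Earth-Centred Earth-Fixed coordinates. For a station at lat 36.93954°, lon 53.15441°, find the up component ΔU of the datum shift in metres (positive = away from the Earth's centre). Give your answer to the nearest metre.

The local up (radial) axis is (cos φ cos λ, cos φ sin λ, sin φ), giving ΔU = -204.178 + 144.554 − 233.778 = -293.40 m.

ΔU = -293 m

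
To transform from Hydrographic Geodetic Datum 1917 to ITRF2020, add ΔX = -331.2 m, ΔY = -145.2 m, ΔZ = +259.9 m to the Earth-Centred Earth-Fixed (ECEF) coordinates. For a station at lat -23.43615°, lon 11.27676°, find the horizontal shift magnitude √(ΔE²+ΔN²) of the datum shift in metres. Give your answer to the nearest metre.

125 m

At φ = -23.43615°, λ = 11.27676°: sin φ = -0.397727, cos φ = 0.917504, sin λ = 0.195548, cos λ = 0.980694.
ΔE = −sin λ·ΔX + cos λ·ΔY = −(0.195548)·(-331.2) + (0.980694)·(-145.2) = -77.63 m.
ΔN = −sin φ cos λ·ΔX − sin φ sin λ·ΔY + cos φ·ΔZ = −(-0.397727)(0.980694)(-331.2) − (-0.397727)(0.195548)(-145.2) + (0.917504)(259.9) = 97.98 m.
Horizontal magnitude = √(ΔE² + ΔN²) = √((-77.63)² + 97.98²) = 125.01 m.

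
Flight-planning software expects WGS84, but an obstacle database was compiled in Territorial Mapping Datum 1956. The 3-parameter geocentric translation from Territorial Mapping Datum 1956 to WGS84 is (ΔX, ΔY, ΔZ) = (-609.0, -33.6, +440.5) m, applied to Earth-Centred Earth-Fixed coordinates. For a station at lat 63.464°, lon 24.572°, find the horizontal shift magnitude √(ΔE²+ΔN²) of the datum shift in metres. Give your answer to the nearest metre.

739 m

At φ = 63.464°, λ = 24.572°: sin φ = 0.894654, cos φ = 0.446760, sin λ = 0.415836, cos λ = 0.909439.
ΔE = −sin λ·ΔX + cos λ·ΔY = −(0.415836)·(-609.0) + (0.909439)·(-33.6) = 222.69 m.
ΔN = −sin φ cos λ·ΔX − sin φ sin λ·ΔY + cos φ·ΔZ = −(0.894654)(0.909439)(-609.0) − (0.894654)(0.415836)(-33.6) + (0.446760)(440.5) = 704.80 m.
Horizontal magnitude = √(ΔE² + ΔN²) = √(222.69² + 704.80²) = 739.14 m.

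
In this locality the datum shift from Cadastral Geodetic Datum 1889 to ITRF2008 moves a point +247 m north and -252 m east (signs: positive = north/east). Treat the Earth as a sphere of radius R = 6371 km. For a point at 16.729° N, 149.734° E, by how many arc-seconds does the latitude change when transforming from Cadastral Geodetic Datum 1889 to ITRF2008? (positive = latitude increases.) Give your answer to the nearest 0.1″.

On a sphere of radius R, 1 rad of latitude = R, so Δφ = ΔN / R = 247.0 / 6371000 = 3.8769e-05 rad = 7.997″.

Δφ = 8.0″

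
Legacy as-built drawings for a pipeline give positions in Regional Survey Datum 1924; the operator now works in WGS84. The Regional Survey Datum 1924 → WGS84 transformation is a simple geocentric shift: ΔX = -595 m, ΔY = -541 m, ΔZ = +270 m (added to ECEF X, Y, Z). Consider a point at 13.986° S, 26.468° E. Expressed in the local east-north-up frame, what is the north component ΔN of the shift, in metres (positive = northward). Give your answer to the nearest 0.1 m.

ΔN = 75.0 m

At φ = -13.986°, λ = 26.468°: sin φ = -0.241685, cos φ = 0.970355, sin λ = 0.445698, cos λ = 0.895183.
ΔN = −sin φ cos λ·ΔX − sin φ sin λ·ΔY + cos φ·ΔZ = −(-0.241685)(0.895183)(-595) − (-0.241685)(0.445698)(-541) + (0.970355)(270) = 74.99 m.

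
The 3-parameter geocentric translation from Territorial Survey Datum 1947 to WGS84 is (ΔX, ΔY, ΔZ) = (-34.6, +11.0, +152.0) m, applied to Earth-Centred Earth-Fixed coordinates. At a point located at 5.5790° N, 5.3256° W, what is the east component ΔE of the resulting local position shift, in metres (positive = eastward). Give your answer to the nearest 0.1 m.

ΔE = 7.7 m

At φ = 5.5790°, λ = -5.3256°: sin φ = 0.097218, cos φ = 0.995263, sin λ = -0.092815, cos λ = 0.995683.
ΔE = −sin λ·ΔX + cos λ·ΔY = −(-0.092815)·(-34.6) + (0.995683)·(11.0) = 7.74 m.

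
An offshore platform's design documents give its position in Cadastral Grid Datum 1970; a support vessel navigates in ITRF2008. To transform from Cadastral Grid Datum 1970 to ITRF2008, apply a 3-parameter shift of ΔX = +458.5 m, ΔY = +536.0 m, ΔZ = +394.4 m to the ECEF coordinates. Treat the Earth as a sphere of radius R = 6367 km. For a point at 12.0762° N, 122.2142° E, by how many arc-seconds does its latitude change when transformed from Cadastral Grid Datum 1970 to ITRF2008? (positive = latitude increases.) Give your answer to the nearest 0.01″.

Δφ = 11.08″

sin φ = 0.209212, cos φ = 0.977870, sin λ = 0.846061, cos λ = -0.533086.
North component: ΔN = −sin φ cos λ·ΔX − sin φ sin λ·ΔY + cos φ·ΔZ = −(0.209212)(-0.533086)(458.5) − (0.209212)(0.846061)(536.0) + (0.977870)(394.4) = 341.93 m.
1° of latitude spans πR/180 = 111125 m, so Δφ = 341.93 / 111125 × 3600 = 11.077″.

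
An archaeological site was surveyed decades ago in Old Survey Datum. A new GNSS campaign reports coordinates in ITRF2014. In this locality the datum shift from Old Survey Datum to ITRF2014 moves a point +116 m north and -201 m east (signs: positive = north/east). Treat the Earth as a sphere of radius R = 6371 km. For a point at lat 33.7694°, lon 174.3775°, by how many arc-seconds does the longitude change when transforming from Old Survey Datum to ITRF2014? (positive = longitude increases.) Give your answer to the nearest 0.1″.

Δλ = -7.8″

At latitude 33.7694°, cos φ = 0.831281.
One radian of longitude at latitude φ spans R cos φ, so Δλ = ΔE / (R cos φ) = -201.0 / (6371000 × 0.831281) = -3.7952e-05 rad = -7.828″.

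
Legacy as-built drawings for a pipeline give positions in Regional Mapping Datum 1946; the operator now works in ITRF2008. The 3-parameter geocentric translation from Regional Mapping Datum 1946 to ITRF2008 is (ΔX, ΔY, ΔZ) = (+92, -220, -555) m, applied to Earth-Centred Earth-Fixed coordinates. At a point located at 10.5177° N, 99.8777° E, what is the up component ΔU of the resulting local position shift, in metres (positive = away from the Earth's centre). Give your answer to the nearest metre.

The local up (radial) axis is (cos φ cos λ, cos φ sin λ, sin φ), giving ΔU = -15.517 − 213.097 − 101.309 = -329.92 m.

ΔU = -330 m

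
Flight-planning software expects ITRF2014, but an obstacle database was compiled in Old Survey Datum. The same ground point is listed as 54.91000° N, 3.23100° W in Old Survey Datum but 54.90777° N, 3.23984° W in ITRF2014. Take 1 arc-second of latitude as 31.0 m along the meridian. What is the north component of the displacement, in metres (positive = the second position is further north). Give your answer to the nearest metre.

ΔN = -249 m

Δφ = 54.90777° − 54.91000° = -0.00223°; Δλ = -3.23984° − -3.23100° = -0.00884°.
1° of latitude = 3600 × 31.00 = 111600 m.
ΔN = Δφ × 111600 = -248.9 m; ΔE = Δλ × 111600 × cos(54.91000°) = -0.00884 × 111600 × 0.574862 = -567.1 m.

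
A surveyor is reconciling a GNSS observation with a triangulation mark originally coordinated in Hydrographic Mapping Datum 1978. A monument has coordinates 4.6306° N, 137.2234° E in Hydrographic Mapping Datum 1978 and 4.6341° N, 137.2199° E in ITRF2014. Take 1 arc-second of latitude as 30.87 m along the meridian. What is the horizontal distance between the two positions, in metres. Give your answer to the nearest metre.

Δφ = 4.6341° − 4.6306° = +0.0035°; Δλ = 137.2199° − 137.2234° = -0.0035°.
1° of latitude = 3600 × 30.87 = 111132 m.
ΔN = Δφ × 111132 = 389.0 m; ΔE = Δλ × 111132 × cos(4.6306°) = -0.0035 × 111132 × 0.996736 = -387.7 m.
Distance = √(ΔE² + ΔN²) = √((-387.7)² + 389.0²) = 549.2 m.

549 m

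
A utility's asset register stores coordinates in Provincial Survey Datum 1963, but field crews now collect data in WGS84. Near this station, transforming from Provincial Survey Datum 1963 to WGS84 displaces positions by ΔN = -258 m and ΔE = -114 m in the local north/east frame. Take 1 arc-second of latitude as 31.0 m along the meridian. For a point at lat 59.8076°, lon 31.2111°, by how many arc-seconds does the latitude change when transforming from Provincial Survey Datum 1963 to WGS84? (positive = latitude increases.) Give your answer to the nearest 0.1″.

Δφ = -8.3″

1″ of latitude = 31.00 m, so Δφ = -258.0 / 31.00 = -8.323″.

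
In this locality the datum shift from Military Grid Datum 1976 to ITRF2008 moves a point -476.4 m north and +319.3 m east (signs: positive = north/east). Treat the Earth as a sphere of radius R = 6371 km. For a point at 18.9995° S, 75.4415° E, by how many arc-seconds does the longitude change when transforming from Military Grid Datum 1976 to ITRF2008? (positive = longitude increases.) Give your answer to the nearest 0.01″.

Δλ = 10.93″

At latitude -18.9995°, cos φ = 0.945521.
One radian of longitude at latitude φ spans R cos φ, so Δλ = ΔE / (R cos φ) = 319.3 / (6371000 × 0.945521) = 5.3005e-05 rad = 10.933″.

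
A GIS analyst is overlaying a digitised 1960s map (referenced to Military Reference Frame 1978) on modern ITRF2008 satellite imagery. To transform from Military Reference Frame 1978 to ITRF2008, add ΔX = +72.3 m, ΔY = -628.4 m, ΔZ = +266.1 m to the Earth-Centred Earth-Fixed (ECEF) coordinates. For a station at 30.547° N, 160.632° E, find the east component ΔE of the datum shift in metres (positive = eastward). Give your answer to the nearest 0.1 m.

At φ = 30.547°, λ = 160.632°: sin φ = 0.508245, cos φ = 0.861213, sin λ = 0.331634, cos λ = -0.943408.
ΔE = −sin λ·ΔX + cos λ·ΔY = −(0.331634)·(72.3) + (-0.943408)·(-628.4) = 568.86 m.

ΔE = 568.9 m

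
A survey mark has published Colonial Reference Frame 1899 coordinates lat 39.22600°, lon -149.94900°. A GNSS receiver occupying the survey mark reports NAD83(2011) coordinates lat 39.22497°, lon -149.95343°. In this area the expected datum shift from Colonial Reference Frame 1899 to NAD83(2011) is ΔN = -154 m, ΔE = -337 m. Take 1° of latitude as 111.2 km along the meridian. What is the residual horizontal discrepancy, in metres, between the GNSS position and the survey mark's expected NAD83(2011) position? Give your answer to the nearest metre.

Observed coordinate differences: Δφ = -0.00103°, Δλ = -0.00443°.
Converting to metres (1° lat = 111200 m, cos φ = 0.774658): observed ΔN = -114.5 m, observed ΔE = -381.6 m.
Subtracting the expected shift leaves a residual of -114.5 − (-154) = 39.5 m north and -381.6 − (-337) = -44.6 m east.
Residual distance = √(39.5² + (-44.6)²) = 59.6 m.

60 m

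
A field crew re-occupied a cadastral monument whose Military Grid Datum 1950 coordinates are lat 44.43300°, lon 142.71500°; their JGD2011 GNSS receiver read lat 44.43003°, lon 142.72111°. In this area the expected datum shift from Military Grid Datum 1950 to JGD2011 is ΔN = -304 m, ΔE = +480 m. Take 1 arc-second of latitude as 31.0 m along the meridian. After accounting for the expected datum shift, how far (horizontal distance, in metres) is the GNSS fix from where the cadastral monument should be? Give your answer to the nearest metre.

Observed coordinate differences: Δφ = -0.00297°, Δλ = +0.00611°.
Converting to metres (1° lat = 111600 m, cos φ = 0.714070): observed ΔN = -331.5 m, observed ΔE = 486.9 m.
Subtracting the expected shift leaves a residual of -331.5 − (-304) = -27.5 m north and 486.9 − (480) = 6.9 m east.
Residual distance = √((-27.5)² + 6.9²) = 28.3 m.

28 m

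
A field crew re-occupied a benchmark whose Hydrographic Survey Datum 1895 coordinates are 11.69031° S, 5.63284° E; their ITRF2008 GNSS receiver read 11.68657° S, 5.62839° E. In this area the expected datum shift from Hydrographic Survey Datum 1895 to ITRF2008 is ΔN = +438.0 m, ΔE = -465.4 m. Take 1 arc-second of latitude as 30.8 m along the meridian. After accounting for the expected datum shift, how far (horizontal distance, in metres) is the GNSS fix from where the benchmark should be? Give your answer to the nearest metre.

29 m

Observed coordinate differences: Δφ = +0.00374°, Δλ = -0.00445°.
Converting to metres (1° lat = 110880 m, cos φ = 0.979257): observed ΔN = 414.7 m, observed ΔE = -483.2 m.
Subtracting the expected shift leaves a residual of 414.7 − (438.0) = -23.3 m north and -483.2 − (-465.4) = -17.8 m east.
Residual distance = √((-23.3)² + (-17.8)²) = 29.3 m.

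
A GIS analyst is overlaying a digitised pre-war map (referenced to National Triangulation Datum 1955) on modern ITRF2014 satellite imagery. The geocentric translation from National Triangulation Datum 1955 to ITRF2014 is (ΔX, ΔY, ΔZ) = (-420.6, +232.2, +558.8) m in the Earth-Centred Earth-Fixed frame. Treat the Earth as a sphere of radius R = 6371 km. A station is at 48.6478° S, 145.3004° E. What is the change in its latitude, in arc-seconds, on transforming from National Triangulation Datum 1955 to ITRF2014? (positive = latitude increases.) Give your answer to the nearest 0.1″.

sin φ = -0.750663, cos φ = 0.660686, sin λ = 0.569274, cos λ = -0.822148.
North component: ΔN = −sin φ cos λ·ΔX − sin φ sin λ·ΔY + cos φ·ΔZ = −(-0.750663)(-0.822148)(-420.6) − (-0.750663)(0.569274)(232.2) + (0.660686)(558.8) = 727.99 m.
1° of latitude spans πR/180 = 111195 m, so Δφ = 727.99 / 111195 × 3600 = 23.569″.

Δφ = 23.6″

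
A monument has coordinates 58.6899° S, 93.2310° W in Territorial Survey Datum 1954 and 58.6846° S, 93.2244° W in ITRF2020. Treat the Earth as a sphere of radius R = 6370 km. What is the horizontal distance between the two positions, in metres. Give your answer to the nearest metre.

702 m

Δφ = -58.6846° − -58.6899° = +0.0053°; Δλ = -93.2244° − -93.2310° = +0.0066°.
1° along a meridian = πR/180 = 111177 m.
ΔN = Δφ × 111177 = 589.2 m; ΔE = Δλ × 111177 × cos(-58.6899°) = +0.0066 × 111177 × 0.519670 = 381.3 m.
Distance = √(ΔE² + ΔN²) = √(381.3² + 589.2²) = 701.9 m.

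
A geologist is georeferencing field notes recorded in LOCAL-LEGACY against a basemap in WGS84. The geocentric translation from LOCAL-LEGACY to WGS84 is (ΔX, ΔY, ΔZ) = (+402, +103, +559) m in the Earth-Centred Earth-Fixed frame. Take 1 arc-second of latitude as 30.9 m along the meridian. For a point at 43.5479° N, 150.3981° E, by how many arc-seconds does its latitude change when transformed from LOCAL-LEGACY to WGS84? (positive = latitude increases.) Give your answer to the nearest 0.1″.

Δφ = 19.8″

sin φ = 0.688961, cos φ = 0.724799, sin λ = 0.493971, cos λ = -0.869479.
North component: ΔN = −sin φ cos λ·ΔX − sin φ sin λ·ΔY + cos φ·ΔZ = −(0.688961)(-0.869479)(402) − (0.688961)(0.493971)(103) + (0.724799)(559) = 610.92 m.
1° of latitude spans 3600 × 30.90 = 111240 m, so Δφ = 610.92 / 111240 × 3600 = 19.771″.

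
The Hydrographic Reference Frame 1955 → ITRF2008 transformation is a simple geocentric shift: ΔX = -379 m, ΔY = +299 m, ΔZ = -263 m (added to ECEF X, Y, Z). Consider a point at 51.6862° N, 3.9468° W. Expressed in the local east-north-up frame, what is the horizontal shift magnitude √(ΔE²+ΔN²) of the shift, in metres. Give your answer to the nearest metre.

The local east axis at (φ, λ) is (−sin λ, cos λ, 0), so ΔE = −sin(-3.9468°)·(-379) + cos(-3.9468°)·299 = 272.20 m.
The local north axis is (−sin φ cos λ, −sin φ sin λ, cos φ), giving ΔN = 296.668 + 16.148 − 163.052 = 149.76 m.
Horizontal magnitude = √(ΔE² + ΔN²) = √(272.20² + 149.76²) = 310.68 m.

311 m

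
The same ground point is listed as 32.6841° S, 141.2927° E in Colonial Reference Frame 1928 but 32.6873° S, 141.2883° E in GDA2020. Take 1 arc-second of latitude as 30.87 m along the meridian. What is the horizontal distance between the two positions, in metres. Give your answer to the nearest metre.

Δφ = -32.6873° − -32.6841° = -0.0032°; Δλ = 141.2883° − 141.2927° = -0.0044°.
1° of latitude = 3600 × 30.87 = 111132 m.
ΔN = Δφ × 111132 = -355.6 m; ΔE = Δλ × 111132 × cos(-32.6841°) = -0.0044 × 111132 × 0.841661 = -411.6 m.
Distance = √(ΔE² + ΔN²) = √((-411.6)² + (-355.6)²) = 543.9 m.

544 m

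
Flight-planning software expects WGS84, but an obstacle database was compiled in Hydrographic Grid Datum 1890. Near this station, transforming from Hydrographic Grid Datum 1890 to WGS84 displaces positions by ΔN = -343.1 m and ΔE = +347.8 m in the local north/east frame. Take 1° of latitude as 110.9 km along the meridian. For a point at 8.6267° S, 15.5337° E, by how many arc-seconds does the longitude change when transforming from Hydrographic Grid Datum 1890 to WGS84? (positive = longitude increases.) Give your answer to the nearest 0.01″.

At latitude -8.6267°, cos φ = 0.988687.
1° of longitude at this latitude = 110.9 × cos φ = 109.65 km, so Δλ = 347.8 / 109645.3 = 0.0031720° = 11.419″.

Δλ = 11.42″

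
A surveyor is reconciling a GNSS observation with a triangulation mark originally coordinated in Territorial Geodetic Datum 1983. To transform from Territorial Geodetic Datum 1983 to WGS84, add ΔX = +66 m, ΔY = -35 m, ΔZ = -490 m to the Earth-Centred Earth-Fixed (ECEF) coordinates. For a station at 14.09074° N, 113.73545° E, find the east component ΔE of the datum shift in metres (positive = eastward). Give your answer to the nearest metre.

ΔE = -46 m

The local east axis at (φ, λ) is (−sin λ, cos λ, 0), so ΔE = −sin(113.73545°)·66 + cos(113.73545°)·(-35) = -46.33 m.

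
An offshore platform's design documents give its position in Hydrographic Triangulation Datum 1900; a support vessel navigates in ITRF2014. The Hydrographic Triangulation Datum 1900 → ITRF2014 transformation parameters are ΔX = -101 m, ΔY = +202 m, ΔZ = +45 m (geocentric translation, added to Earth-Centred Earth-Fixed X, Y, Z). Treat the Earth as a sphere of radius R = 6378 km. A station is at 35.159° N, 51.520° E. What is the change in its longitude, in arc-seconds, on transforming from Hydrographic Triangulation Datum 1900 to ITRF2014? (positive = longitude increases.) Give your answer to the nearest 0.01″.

Δλ = 8.10″

sin φ = 0.575847, cos φ = 0.817557, sin λ = 0.782825, cos λ = 0.622241.
East component: ΔE = −sin λ·ΔX + cos λ·ΔY = −(0.782825)(-101) + (0.622241)(202) = 204.76 m.
1° of latitude spans πR/180 = 111317 m; at latitude φ, 1° of longitude spans that × cos φ = 91008.1 m, so Δλ = 204.76 / 91008.1 × 3600 = 8.100″.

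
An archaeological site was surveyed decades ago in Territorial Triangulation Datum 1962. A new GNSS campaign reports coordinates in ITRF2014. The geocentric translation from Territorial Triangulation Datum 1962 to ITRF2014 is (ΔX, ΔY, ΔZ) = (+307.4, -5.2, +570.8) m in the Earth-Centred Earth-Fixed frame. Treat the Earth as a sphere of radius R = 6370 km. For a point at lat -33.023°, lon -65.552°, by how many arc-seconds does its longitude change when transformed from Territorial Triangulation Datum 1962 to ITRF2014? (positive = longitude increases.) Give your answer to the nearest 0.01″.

Δλ = 10.72″

sin φ = -0.544976, cos φ = 0.838452, sin λ = -0.910337, cos λ = 0.413867.
East component: ΔE = −sin λ·ΔX + cos λ·ΔY = −(-0.910337)(307.4) + (0.413867)(-5.2) = 277.69 m.
1° of latitude spans πR/180 = 111177 m; at latitude φ, 1° of longitude spans that × cos φ = 93217.0 m, so Δλ = 277.69 / 93217.0 × 3600 = 10.724″.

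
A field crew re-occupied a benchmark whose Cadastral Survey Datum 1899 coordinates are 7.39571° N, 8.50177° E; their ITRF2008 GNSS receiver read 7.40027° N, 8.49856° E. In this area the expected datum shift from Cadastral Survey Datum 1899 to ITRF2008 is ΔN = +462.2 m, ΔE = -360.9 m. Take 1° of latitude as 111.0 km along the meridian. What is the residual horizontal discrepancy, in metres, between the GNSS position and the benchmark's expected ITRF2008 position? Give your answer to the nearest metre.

Observed coordinate differences: Δφ = +0.00456°, Δλ = -0.00321°.
Converting to metres (1° lat = 111000 m, cos φ = 0.991681): observed ΔN = 506.2 m, observed ΔE = -353.3 m.
Subtracting the expected shift leaves a residual of 506.2 − (462.2) = 44.0 m north and -353.3 − (-360.9) = 7.6 m east.
Residual distance = √(44.0² + 7.6²) = 44.6 m.

45 m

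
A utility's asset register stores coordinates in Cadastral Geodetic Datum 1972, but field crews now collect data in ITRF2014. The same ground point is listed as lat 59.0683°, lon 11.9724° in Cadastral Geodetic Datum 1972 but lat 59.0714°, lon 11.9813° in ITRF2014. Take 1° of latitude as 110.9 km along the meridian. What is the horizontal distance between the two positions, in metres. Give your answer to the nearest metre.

613 m

Δφ = 59.0714° − 59.0683° = +0.0031°; Δλ = 11.9813° − 11.9724° = +0.0089°.
ΔN = Δφ × 110900 = 343.8 m; ΔE = Δλ × 110900 × cos(59.0683°) = +0.0089 × 110900 × 0.514016 = 507.3 m.
Distance = √(ΔE² + ΔN²) = √(507.3² + 343.8²) = 612.8 m.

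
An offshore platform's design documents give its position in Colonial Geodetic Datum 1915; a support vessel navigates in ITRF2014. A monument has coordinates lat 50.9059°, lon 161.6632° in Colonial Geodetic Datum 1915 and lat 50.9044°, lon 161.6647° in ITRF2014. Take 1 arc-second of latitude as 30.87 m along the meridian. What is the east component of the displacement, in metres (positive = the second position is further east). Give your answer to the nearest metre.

Δφ = 50.9044° − 50.9059° = -0.0015°; Δλ = 161.6647° − 161.6632° = +0.0015°.
1° of latitude = 3600 × 30.87 = 111132 m.
ΔN = Δφ × 111132 = -166.7 m; ΔE = Δλ × 111132 × cos(50.9059°) = +0.0015 × 111132 × 0.630596 = 105.1 m.

ΔE = 105 m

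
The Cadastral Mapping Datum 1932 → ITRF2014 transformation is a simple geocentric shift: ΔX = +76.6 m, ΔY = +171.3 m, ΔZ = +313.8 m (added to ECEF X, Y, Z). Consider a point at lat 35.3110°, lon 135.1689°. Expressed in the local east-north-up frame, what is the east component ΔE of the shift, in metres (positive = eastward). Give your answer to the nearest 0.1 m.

The local east axis at (φ, λ) is (−sin λ, cos λ, 0), so ΔE = −sin(135.1689°)·76.6 + cos(135.1689°)·171.3 = -175.49 m.

ΔE = -175.5 m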